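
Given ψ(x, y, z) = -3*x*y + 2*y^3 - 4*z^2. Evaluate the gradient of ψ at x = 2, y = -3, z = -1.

∂ψ/∂x = -3*y
∂ψ/∂y = -3*x + 6*y^2
∂ψ/∂z = -8*z
∇ψ = (-3*y, -3*x + 6*y^2, -8*z)
At (2, -3, -1): (9, 48, 8).

(9, 48, 8)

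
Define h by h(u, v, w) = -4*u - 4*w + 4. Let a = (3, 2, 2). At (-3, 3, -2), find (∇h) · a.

-20

∂h/∂u = -4
∂h/∂v = 0
∂h/∂w = -4
∇h at (-3, 3, -2) = (-4, 0, -4)
∇h · a = (-4)(3) + (0)(2) + (-4)(2) = -20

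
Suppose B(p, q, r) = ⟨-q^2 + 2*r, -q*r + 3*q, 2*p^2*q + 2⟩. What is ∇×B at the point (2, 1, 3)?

(9, -6, 2)

(∇×B)₁ = ∂B₃/∂q − ∂B₂/∂r = 2*p^2 + q
(∇×B)₂ = ∂B₁/∂r − ∂B₃/∂p = -4*p*q + 2
(∇×B)₃ = ∂B₂/∂p − ∂B₁/∂q = 2*q
∇×B = (2*p^2 + q, -4*p*q + 2, 2*q)
At (2, 1, 3): (9, -6, 2).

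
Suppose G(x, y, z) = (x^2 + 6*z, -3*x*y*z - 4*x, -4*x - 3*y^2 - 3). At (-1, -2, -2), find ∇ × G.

(∇×G)₁ = ∂G₃/∂y − ∂G₂/∂z = 3*x*y - 6*y
(∇×G)₂ = ∂G₁/∂z − ∂G₃/∂x = 10
(∇×G)₃ = ∂G₂/∂x − ∂G₁/∂y = -3*y*z - 4
∇×G = (3*x*y - 6*y, 10, -3*y*z - 4)
At (-1, -2, -2): (18, 10, -16).

(18, 10, -16)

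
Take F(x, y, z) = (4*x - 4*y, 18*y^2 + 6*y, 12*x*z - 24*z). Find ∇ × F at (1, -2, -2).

(∇×F)₁ = ∂F₃/∂y − ∂F₂/∂z = 0
(∇×F)₂ = ∂F₁/∂z − ∂F₃/∂x = -12*z
(∇×F)₃ = ∂F₂/∂x − ∂F₁/∂y = 4
∇×F = (0, -12*z, 4)
At (1, -2, -2): (0, 24, 4).

(0, 24, 4)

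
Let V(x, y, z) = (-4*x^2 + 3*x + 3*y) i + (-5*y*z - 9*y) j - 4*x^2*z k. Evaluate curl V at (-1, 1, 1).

(5, -8, -3)

(∇×V)₁ = ∂V₃/∂y − ∂V₂/∂z = 5*y
(∇×V)₂ = ∂V₁/∂z − ∂V₃/∂x = 8*x*z
(∇×V)₃ = ∂V₂/∂x − ∂V₁/∂y = -3
∇×V = (5*y, 8*x*z, -3)
At (-1, 1, 1): (5, -8, -3).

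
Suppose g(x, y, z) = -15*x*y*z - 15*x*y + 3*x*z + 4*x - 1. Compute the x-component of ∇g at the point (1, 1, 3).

(∇g)_1 = ∂g/∂x = -15*y*z - 15*y + 3*z + 4
At (1, 1, 3): -47.

-47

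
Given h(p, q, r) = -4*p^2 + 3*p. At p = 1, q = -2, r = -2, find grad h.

∂h/∂p = -8*p + 3
∂h/∂q = 0
∂h/∂r = 0
∇h = (-8*p + 3, 0, 0)
At (1, -2, -2): (-5, 0, 0).

(-5, 0, 0)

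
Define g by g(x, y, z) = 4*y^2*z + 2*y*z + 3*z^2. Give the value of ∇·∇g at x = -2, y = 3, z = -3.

-18

∂²g/∂x² = 0
∂²g/∂y² = 8*z
∂²g/∂z² = 6
∇²g = 8*z + 6
At (-2, 3, -3): -18.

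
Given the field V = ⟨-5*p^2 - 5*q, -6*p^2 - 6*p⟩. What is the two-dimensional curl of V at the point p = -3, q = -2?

∂V₂/∂p = -12*p - 6
∂V₁/∂q = -5
Scalar curl = -12*p - 1
At (-3, -2): 35.

35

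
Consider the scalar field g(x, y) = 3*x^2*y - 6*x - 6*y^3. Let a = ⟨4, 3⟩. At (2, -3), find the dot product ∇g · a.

-618

∂g/∂x = 6*x*y - 6
∂g/∂y = 3*x^2 - 18*y^2
∇g at (2, -3) = (-42, -150)
∇g · a = (-42)(4) + (-150)(3) = -618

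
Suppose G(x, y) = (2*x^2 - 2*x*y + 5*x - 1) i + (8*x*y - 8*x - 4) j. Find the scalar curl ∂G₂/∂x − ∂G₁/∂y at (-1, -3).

-34

∂G₂/∂x = 8*y - 8
∂G₁/∂y = -2*x
Scalar curl = 2*x + 8*y - 8
At (-1, -3): -34.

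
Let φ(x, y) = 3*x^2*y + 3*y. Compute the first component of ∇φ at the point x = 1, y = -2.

-12

(∇φ)_1 = ∂φ/∂x = 6*x*y
At (1, -2): -12.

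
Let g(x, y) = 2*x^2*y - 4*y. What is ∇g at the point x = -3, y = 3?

∂g/∂x = 4*x*y
∂g/∂y = 2*x^2 - 4
∇g = (4*x*y, 2*x^2 - 4)
At (-3, 3): (-36, 14).

(-36, 14)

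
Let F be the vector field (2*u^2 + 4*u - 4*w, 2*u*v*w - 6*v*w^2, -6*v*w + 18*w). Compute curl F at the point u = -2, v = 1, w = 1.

(∇×F)₁ = ∂F₃/∂v − ∂F₂/∂w = -2*u*v + 12*v*w - 6*w
(∇×F)₂ = ∂F₁/∂w − ∂F₃/∂u = -4
(∇×F)₃ = ∂F₂/∂u − ∂F₁/∂v = 2*v*w
∇×F = (-2*u*v + 12*v*w - 6*w, -4, 2*v*w)
At (-2, 1, 1): (10, -4, 2).

(10, -4, 2)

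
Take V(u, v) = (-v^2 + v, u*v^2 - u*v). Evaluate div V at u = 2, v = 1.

2

∂V₁/∂u = 0
∂V₂/∂v = 2*u*v - u
∇·V = 2*u*v - u
At (2, 1): 2.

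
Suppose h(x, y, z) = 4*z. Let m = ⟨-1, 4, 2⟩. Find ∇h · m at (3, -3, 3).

8

∂h/∂x = 0
∂h/∂y = 0
∂h/∂z = 4
∇h at (3, -3, 3) = (0, 0, 4)
∇h · m = (0)(-1) + (0)(4) + (4)(2) = 8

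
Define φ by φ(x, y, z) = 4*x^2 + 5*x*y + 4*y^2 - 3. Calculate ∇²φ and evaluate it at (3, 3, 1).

∂²φ/∂x² = 8
∂²φ/∂y² = 8
∂²φ/∂z² = 0
∇²φ = 16
At (3, 3, 1): 16.

16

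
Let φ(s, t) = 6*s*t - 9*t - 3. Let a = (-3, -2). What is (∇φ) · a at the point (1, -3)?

60

∂φ/∂s = 6*t
∂φ/∂t = 6*s - 9
∇φ at (1, -3) = (-18, -3)
∇φ · a = (-18)(-3) + (-3)(-2) = 60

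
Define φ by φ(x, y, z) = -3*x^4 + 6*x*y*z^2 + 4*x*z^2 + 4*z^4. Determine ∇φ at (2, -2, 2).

(-128, 48, 64)

∂φ/∂x = -12*x^3 + 6*y*z^2 + 4*z^2
∂φ/∂y = 6*x*z^2
∂φ/∂z = 12*x*y*z + 8*x*z + 16*z^3
∇φ = (-12*x^3 + 6*y*z^2 + 4*z^2, 6*x*z^2, 12*x*y*z + 8*x*z + 16*z^3)
At (2, -2, 2): (-128, 48, 64).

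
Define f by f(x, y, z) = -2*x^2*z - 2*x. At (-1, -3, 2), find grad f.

∂f/∂x = -4*x*z - 2
∂f/∂y = 0
∂f/∂z = -2*x^2
∇f = (-4*x*z - 2, 0, -2*x^2)
At (-1, -3, 2): (6, 0, -2).

(6, 0, -2)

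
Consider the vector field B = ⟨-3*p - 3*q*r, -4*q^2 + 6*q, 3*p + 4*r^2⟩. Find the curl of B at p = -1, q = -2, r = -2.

(0, 3, -6)

(∇×B)₁ = ∂B₃/∂q − ∂B₂/∂r = 0
(∇×B)₂ = ∂B₁/∂r − ∂B₃/∂p = -3*q - 3
(∇×B)₃ = ∂B₂/∂p − ∂B₁/∂q = 3*r
∇×B = (0, -3*q - 3, 3*r)
At (-1, -2, -2): (0, 3, -6).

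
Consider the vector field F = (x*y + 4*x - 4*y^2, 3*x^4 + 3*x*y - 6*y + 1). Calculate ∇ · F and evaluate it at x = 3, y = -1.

6

∂F₁/∂x = y + 4
∂F₂/∂y = 3*x - 6
∇·F = 3*x + y - 2
At (3, -1): 6.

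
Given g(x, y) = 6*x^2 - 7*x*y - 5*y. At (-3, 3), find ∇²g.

12

∂²g/∂x² = 12
∂²g/∂y² = 0
∇²g = 12
At (-3, 3): 12.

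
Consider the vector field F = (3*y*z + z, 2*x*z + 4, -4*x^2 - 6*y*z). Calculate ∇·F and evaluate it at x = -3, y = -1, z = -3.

∂F₁/∂x = 0
∂F₂/∂y = 0
∂F₃/∂z = -6*y
∇·F = -6*y
At (-3, -1, -3): 6.

6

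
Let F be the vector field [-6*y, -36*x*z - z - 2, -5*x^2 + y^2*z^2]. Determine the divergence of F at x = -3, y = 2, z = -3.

-24

∂F₁/∂x = 0
∂F₂/∂y = 0
∂F₃/∂z = 2*y^2*z
∇·F = 2*y^2*z
At (-3, 2, -3): -24.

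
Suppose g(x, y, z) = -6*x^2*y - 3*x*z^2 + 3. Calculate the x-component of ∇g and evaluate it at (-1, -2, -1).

-27

(∇g)_1 = ∂g/∂x = -12*x*y - 3*z^2
At (-1, -2, -1): -27.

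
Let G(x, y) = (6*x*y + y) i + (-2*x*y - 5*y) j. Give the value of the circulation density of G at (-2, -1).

∂G₂/∂x = -2*y
∂G₁/∂y = 6*x + 1
Scalar curl = -6*x - 2*y - 1
At (-2, -1): 13.

13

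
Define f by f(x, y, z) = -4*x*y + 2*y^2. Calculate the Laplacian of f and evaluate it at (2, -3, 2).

4

∂²f/∂x² = 0
∂²f/∂y² = 4
∂²f/∂z² = 0
∇²f = 4
At (2, -3, 2): 4.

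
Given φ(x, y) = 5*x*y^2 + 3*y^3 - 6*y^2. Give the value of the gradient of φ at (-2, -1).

(5, 41)

∂φ/∂x = 5*y^2
∂φ/∂y = 10*x*y + 9*y^2 - 12*y
∇φ = (5*y^2, 10*x*y + 9*y^2 - 12*y)
At (-2, -1): (5, 41).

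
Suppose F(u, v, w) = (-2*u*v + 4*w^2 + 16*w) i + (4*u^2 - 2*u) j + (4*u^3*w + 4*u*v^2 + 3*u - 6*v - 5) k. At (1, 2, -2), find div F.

0

∂F₁/∂u = -2*v
∂F₂/∂v = 0
∂F₃/∂w = 4*u^3
∇·F = 4*u^3 - 2*v
At (1, 2, -2): 0.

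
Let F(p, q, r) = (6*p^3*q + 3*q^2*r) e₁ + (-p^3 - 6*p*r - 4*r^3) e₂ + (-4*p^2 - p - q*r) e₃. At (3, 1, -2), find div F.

161

∂F₁/∂p = 18*p^2*q
∂F₂/∂q = 0
∂F₃/∂r = -q
∇·F = 18*p^2*q - q
At (3, 1, -2): 161.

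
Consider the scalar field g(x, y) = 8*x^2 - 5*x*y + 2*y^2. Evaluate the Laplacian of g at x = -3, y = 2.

20

∂²g/∂x² = 16
∂²g/∂y² = 4
∇²g = 20
At (-3, 2): 20.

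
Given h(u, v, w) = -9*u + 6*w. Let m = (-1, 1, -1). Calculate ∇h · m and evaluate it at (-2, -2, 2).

∂h/∂u = -9
∂h/∂v = 0
∂h/∂w = 6
∇h at (-2, -2, 2) = (-9, 0, 6)
∇h · m = (-9)(-1) + (0)(1) + (6)(-1) = 3

3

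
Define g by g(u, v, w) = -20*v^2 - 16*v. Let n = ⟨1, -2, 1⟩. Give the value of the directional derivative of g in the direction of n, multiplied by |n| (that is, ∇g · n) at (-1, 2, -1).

192

∂g/∂u = 0
∂g/∂v = -40*v - 16
∂g/∂w = 0
∇g at (-1, 2, -1) = (0, -96, 0)
∇g · n = (0)(1) + (-96)(-2) + (0)(1) = 192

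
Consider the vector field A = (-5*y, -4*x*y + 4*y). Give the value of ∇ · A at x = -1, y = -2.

∂A₁/∂x = 0
∂A₂/∂y = -4*x + 4
∇·A = -4*x + 4
At (-1, -2): 8.

8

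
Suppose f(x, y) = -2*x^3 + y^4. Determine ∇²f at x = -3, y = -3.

∂²f/∂x² = -12*x
∂²f/∂y² = 12*y^2
∇²f = -12*x + 12*y^2
At (-3, -3): 144.

144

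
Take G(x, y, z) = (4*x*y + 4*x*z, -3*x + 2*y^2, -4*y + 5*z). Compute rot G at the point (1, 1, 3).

(∇×G)₁ = ∂G₃/∂y − ∂G₂/∂z = -4
(∇×G)₂ = ∂G₁/∂z − ∂G₃/∂x = 4*x
(∇×G)₃ = ∂G₂/∂x − ∂G₁/∂y = -4*x - 3
∇×G = (-4, 4*x, -4*x - 3)
At (1, 1, 3): (-4, 4, -7).

(-4, 4, -7)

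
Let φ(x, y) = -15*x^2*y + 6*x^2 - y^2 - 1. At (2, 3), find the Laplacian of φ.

-80

∂²φ/∂x² = 6*(-5*y + 2)
∂²φ/∂y² = -2
∇²φ = -30*y + 10
At (2, 3): -80.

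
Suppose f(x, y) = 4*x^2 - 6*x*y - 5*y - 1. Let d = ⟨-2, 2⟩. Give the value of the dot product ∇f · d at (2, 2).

∂f/∂x = 8*x - 6*y
∂f/∂y = -6*x - 5
∇f at (2, 2) = (4, -17)
∇f · d = (4)(-2) + (-17)(2) = -42

-42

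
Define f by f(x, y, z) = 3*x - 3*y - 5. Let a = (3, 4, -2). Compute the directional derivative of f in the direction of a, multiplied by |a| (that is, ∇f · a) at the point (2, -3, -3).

-3

∂f/∂x = 3
∂f/∂y = -3
∂f/∂z = 0
∇f at (2, -3, -3) = (3, -3, 0)
∇f · a = (3)(3) + (-3)(4) + (0)(-2) = -3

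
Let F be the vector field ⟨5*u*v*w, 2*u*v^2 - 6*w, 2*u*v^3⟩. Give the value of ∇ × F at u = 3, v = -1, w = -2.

(∇×F)₁ = ∂F₃/∂v − ∂F₂/∂w = 6*u*v^2 + 6
(∇×F)₂ = ∂F₁/∂w − ∂F₃/∂u = 5*u*v - 2*v^3
(∇×F)₃ = ∂F₂/∂u − ∂F₁/∂v = -5*u*w + 2*v^2
∇×F = (6*u*v^2 + 6, 5*u*v - 2*v^3, -5*u*w + 2*v^2)
At (3, -1, -2): (24, -13, 32).

(24, -13, 32)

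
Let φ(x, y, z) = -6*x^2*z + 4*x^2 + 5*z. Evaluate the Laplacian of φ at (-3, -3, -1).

20

∂²φ/∂x² = 4*(-3*z + 2)
∂²φ/∂y² = 0
∂²φ/∂z² = 0
∇²φ = -12*z + 8
At (-3, -3, -1): 20.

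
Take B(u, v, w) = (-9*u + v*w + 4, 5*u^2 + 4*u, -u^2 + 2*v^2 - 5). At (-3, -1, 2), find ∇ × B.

(-4, -7, -28)

(∇×B)₁ = ∂B₃/∂v − ∂B₂/∂w = 4*v
(∇×B)₂ = ∂B₁/∂w − ∂B₃/∂u = 2*u + v
(∇×B)₃ = ∂B₂/∂u − ∂B₁/∂v = 10*u - w + 4
∇×B = (4*v, 2*u + v, 10*u - w + 4)
At (-3, -1, 2): (-4, -7, -28).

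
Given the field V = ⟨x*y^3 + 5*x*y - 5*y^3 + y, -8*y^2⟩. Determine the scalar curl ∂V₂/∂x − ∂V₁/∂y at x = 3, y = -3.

∂V₂/∂x = 0
∂V₁/∂y = 3*x*y^2 + 5*x - 15*y^2 + 1
Scalar curl = -3*x*y^2 - 5*x + 15*y^2 - 1
At (3, -3): 38.

38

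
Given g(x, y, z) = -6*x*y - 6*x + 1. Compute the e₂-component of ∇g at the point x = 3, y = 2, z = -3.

(∇g)_2 = ∂g/∂y = -6*x
At (3, 2, -3): -18.

-18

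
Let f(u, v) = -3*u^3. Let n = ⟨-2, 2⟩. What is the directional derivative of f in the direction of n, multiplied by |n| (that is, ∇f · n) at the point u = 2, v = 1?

72

∂f/∂u = -9*u^2
∂f/∂v = 0
∇f at (2, 1) = (-36, 0)
∇f · n = (-36)(-2) + (0)(2) = 72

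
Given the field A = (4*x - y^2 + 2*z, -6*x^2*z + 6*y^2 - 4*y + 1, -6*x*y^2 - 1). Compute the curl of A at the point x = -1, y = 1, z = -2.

(∇×A)₁ = ∂A₃/∂y − ∂A₂/∂z = 6*x^2 - 12*x*y
(∇×A)₂ = ∂A₁/∂z − ∂A₃/∂x = 6*y^2 + 2
(∇×A)₃ = ∂A₂/∂x − ∂A₁/∂y = -12*x*z + 2*y
∇×A = (6*x^2 - 12*x*y, 6*y^2 + 2, -12*x*z + 2*y)
At (-1, 1, -2): (18, 8, -22).

(18, 8, -22)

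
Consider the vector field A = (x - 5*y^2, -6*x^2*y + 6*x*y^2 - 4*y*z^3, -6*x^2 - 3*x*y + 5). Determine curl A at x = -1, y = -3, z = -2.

(-141, -21, -12)

(∇×A)₁ = ∂A₃/∂y − ∂A₂/∂z = -3*x + 12*y*z^2
(∇×A)₂ = ∂A₁/∂z − ∂A₃/∂x = 12*x + 3*y
(∇×A)₃ = ∂A₂/∂x − ∂A₁/∂y = -12*x*y + 6*y^2 + 10*y
∇×A = (-3*x + 12*y*z^2, 12*x + 3*y, -12*x*y + 6*y^2 + 10*y)
At (-1, -3, -2): (-141, -21, -12).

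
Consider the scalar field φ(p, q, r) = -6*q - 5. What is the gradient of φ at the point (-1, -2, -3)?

∂φ/∂p = 0
∂φ/∂q = -6
∂φ/∂r = 0
∇φ = (0, -6, 0)
At (-1, -2, -3): (0, -6, 0).

(0, -6, 0)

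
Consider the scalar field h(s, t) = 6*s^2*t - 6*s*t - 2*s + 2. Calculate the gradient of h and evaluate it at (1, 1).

(4, 0)

∂h/∂s = 12*s*t - 6*t - 2
∂h/∂t = 6*s^2 - 6*s
∇h = (12*s*t - 6*t - 2, 6*s^2 - 6*s)
At (1, 1): (4, 0).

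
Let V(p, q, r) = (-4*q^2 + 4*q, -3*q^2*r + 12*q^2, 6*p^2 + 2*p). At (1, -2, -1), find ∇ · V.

∂V₁/∂p = 0
∂V₂/∂q = -6*q*r + 24*q
∂V₃/∂r = 0
∇·V = -6*q*r + 24*q
At (1, -2, -1): -60.

-60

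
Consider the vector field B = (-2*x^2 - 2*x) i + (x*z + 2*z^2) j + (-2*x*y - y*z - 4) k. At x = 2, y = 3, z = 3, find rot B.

(∇×B)₁ = ∂B₃/∂y − ∂B₂/∂z = -3*x - 5*z
(∇×B)₂ = ∂B₁/∂z − ∂B₃/∂x = 2*y
(∇×B)₃ = ∂B₂/∂x − ∂B₁/∂y = z
∇×B = (-3*x - 5*z, 2*y, z)
At (2, 3, 3): (-21, 6, 3).

(-21, 6, 3)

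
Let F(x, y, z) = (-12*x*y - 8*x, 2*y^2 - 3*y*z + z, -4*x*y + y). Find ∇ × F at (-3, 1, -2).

(15, 4, -36)

(∇×F)₁ = ∂F₃/∂y − ∂F₂/∂z = -4*x + 3*y
(∇×F)₂ = ∂F₁/∂z − ∂F₃/∂x = 4*y
(∇×F)₃ = ∂F₂/∂x − ∂F₁/∂y = 12*x
∇×F = (-4*x + 3*y, 4*y, 12*x)
At (-3, 1, -2): (15, 4, -36).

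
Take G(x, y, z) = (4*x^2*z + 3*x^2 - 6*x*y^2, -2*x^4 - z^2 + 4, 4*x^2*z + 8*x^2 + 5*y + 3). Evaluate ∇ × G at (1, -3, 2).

(9, -28, -44)

(∇×G)₁ = ∂G₃/∂y − ∂G₂/∂z = 2*z + 5
(∇×G)₂ = ∂G₁/∂z − ∂G₃/∂x = 4*x^2 - 8*x*z - 16*x
(∇×G)₃ = ∂G₂/∂x − ∂G₁/∂y = -8*x^3 + 12*x*y
∇×G = (2*z + 5, 4*x^2 - 8*x*z - 16*x, -8*x^3 + 12*x*y)
At (1, -3, 2): (9, -28, -44).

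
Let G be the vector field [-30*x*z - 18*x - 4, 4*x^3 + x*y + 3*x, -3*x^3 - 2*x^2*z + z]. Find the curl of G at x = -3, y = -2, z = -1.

(∇×G)₁ = ∂G₃/∂y − ∂G₂/∂z = 0
(∇×G)₂ = ∂G₁/∂z − ∂G₃/∂x = 9*x^2 + 4*x*z - 30*x
(∇×G)₃ = ∂G₂/∂x − ∂G₁/∂y = 12*x^2 + y + 3
∇×G = (0, 9*x^2 + 4*x*z - 30*x, 12*x^2 + y + 3)
At (-3, -2, -1): (0, 183, 109).

(0, 183, 109)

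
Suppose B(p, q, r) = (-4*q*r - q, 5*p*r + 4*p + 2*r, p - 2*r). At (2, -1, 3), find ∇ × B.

(-12, 3, 32)

(∇×B)₁ = ∂B₃/∂q − ∂B₂/∂r = -5*p - 2
(∇×B)₂ = ∂B₁/∂r − ∂B₃/∂p = -4*q - 1
(∇×B)₃ = ∂B₂/∂p − ∂B₁/∂q = 9*r + 5
∇×B = (-5*p - 2, -4*q - 1, 9*r + 5)
At (2, -1, 3): (-12, 3, 32).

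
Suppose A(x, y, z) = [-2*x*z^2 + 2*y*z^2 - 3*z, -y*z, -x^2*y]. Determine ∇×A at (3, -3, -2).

(∇×A)₁ = ∂A₃/∂y − ∂A₂/∂z = -x^2 + y
(∇×A)₂ = ∂A₁/∂z − ∂A₃/∂x = 2*x*y - 4*x*z + 4*y*z - 3
(∇×A)₃ = ∂A₂/∂x − ∂A₁/∂y = -2*z^2
∇×A = (-x^2 + y, 2*x*y - 4*x*z + 4*y*z - 3, -2*z^2)
At (3, -3, -2): (-12, 27, -8).

(-12, 27, -8)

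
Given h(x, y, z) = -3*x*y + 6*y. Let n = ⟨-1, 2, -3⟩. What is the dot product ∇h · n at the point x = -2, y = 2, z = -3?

30

∂h/∂x = -3*y
∂h/∂y = -3*x + 6
∂h/∂z = 0
∇h at (-2, 2, -3) = (-6, 12, 0)
∇h · n = (-6)(-1) + (12)(2) + (0)(-3) = 30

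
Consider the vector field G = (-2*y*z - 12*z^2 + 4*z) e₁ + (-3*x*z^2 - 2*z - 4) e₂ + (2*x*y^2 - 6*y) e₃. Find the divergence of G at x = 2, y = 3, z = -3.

0

∂G₁/∂x = 0
∂G₂/∂y = 0
∂G₃/∂z = 0
∇·G = 0
At (2, 3, -3): 0.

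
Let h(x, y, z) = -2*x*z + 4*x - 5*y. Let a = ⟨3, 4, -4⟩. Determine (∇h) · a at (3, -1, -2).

∂h/∂x = -2*z + 4
∂h/∂y = -5
∂h/∂z = -2*x
∇h at (3, -1, -2) = (8, -5, -6)
∇h · a = (8)(3) + (-5)(4) + (-6)(-4) = 28

28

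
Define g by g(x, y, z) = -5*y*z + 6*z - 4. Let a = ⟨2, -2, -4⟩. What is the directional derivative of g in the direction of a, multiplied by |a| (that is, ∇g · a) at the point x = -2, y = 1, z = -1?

-14

∂g/∂x = 0
∂g/∂y = -5*z
∂g/∂z = -5*y + 6
∇g at (-2, 1, -1) = (0, 5, 1)
∇g · a = (0)(2) + (5)(-2) + (1)(-4) = -14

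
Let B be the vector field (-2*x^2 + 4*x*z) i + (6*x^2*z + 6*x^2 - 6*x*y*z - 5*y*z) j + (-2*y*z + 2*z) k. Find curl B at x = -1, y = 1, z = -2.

(∇×B)₁ = ∂B₃/∂y − ∂B₂/∂z = -6*x^2 + 6*x*y + 5*y - 2*z
(∇×B)₂ = ∂B₁/∂z − ∂B₃/∂x = 4*x
(∇×B)₃ = ∂B₂/∂x − ∂B₁/∂y = 12*x*z + 12*x - 6*y*z
∇×B = (-6*x^2 + 6*x*y + 5*y - 2*z, 4*x, 12*x*z + 12*x - 6*y*z)
At (-1, 1, -2): (-3, -4, 24).

(-3, -4, 24)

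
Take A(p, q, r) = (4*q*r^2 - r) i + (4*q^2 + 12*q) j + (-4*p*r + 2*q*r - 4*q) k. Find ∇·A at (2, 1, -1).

14

∂A₁/∂p = 0
∂A₂/∂q = 8*q + 12
∂A₃/∂r = -4*p + 2*q
∇·A = -4*p + 10*q + 12
At (2, 1, -1): 14.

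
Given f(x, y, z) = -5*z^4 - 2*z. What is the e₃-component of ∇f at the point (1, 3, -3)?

(∇f)_3 = ∂f/∂z = -20*z^3 - 2
At (1, 3, -3): 538.

538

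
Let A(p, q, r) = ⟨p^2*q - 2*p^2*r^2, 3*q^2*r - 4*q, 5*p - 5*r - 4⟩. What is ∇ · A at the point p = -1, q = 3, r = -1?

∂A₁/∂p = 2*p*q - 4*p*r^2
∂A₂/∂q = 6*q*r - 4
∂A₃/∂r = -5
∇·A = 2*p*q - 4*p*r^2 + 6*q*r - 9
At (-1, 3, -1): -29.

-29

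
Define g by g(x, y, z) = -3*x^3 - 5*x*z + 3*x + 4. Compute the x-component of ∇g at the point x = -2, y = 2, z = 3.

-48

(∇g)_1 = ∂g/∂x = -9*x^2 - 5*z + 3
At (-2, 2, 3): -48.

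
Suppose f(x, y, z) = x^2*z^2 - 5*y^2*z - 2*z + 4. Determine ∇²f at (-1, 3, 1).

∂²f/∂x² = 2*z^2
∂²f/∂y² = -10*z
∂²f/∂z² = 2*x^2
∇²f = 2*x^2 + 2*z^2 - 10*z
At (-1, 3, 1): -6.

-6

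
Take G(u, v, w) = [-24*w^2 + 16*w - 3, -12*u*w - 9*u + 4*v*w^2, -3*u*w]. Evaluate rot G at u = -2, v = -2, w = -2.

(-56, 106, 15)

(∇×G)₁ = ∂G₃/∂v − ∂G₂/∂w = 12*u - 8*v*w
(∇×G)₂ = ∂G₁/∂w − ∂G₃/∂u = -45*w + 16
(∇×G)₃ = ∂G₂/∂u − ∂G₁/∂v = -12*w - 9
∇×G = (12*u - 8*v*w, -45*w + 16, -12*w - 9)
At (-2, -2, -2): (-56, 106, 15).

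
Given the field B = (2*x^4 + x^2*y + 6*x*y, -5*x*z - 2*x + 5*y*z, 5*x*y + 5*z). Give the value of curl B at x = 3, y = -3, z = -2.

(∇×B)₁ = ∂B₃/∂y − ∂B₂/∂z = 10*x - 5*y
(∇×B)₂ = ∂B₁/∂z − ∂B₃/∂x = -5*y
(∇×B)₃ = ∂B₂/∂x − ∂B₁/∂y = -x^2 - 6*x - 5*z - 2
∇×B = (10*x - 5*y, -5*y, -x^2 - 6*x - 5*z - 2)
At (3, -3, -2): (45, 15, -19).

(45, 15, -19)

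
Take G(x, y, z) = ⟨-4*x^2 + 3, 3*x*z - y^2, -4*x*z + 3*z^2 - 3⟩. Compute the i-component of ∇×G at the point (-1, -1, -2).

(∇×G)_1 = ∂G₃/∂y − ∂G₂/∂z
= 0 − (3*x)
= -3*x
At (-1, -1, -2): 3.

3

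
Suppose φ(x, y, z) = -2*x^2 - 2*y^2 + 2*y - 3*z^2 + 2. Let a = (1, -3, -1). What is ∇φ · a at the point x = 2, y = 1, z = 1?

∂φ/∂x = -4*x
∂φ/∂y = -4*y + 2
∂φ/∂z = -6*z
∇φ at (2, 1, 1) = (-8, -2, -6)
∇φ · a = (-8)(1) + (-2)(-3) + (-6)(-1) = 4

4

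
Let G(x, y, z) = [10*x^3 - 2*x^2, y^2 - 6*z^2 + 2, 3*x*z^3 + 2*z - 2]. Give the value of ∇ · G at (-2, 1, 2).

∂G₁/∂x = 30*x^2 - 4*x
∂G₂/∂y = 2*y
∂G₃/∂z = 9*x*z^2 + 2
∇·G = 30*x^2 + 9*x*z^2 - 4*x + 2*y + 2
At (-2, 1, 2): 60.

60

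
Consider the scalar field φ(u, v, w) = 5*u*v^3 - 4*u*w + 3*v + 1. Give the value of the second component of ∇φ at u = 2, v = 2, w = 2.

123

(∇φ)_2 = ∂φ/∂v = 15*u*v^2 + 3
At (2, 2, 2): 123.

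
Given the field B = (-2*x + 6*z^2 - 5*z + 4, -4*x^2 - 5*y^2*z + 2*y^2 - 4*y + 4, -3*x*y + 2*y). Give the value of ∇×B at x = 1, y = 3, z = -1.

(44, -8, -8)

(∇×B)₁ = ∂B₃/∂y − ∂B₂/∂z = -3*x + 5*y^2 + 2
(∇×B)₂ = ∂B₁/∂z − ∂B₃/∂x = 3*y + 12*z - 5
(∇×B)₃ = ∂B₂/∂x − ∂B₁/∂y = -8*x
∇×B = (-3*x + 5*y^2 + 2, 3*y + 12*z - 5, -8*x)
At (1, 3, -1): (44, -8, -8).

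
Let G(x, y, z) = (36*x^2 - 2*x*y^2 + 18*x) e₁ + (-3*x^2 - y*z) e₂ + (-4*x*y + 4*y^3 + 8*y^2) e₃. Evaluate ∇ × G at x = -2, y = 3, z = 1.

(∇×G)₁ = ∂G₃/∂y − ∂G₂/∂z = -4*x + 12*y^2 + 17*y
(∇×G)₂ = ∂G₁/∂z − ∂G₃/∂x = 4*y
(∇×G)₃ = ∂G₂/∂x − ∂G₁/∂y = 4*x*y - 6*x
∇×G = (-4*x + 12*y^2 + 17*y, 4*y, 4*x*y - 6*x)
At (-2, 3, 1): (167, 12, -12).

(167, 12, -12)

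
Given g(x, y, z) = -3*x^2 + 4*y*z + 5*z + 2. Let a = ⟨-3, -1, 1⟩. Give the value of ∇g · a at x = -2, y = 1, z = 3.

∂g/∂x = -6*x
∂g/∂y = 4*z
∂g/∂z = 4*y + 5
∇g at (-2, 1, 3) = (12, 12, 9)
∇g · a = (12)(-3) + (12)(-1) + (9)(1) = -39

-39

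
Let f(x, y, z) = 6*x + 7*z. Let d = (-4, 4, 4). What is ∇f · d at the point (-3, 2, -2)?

4

∂f/∂x = 6
∂f/∂y = 0
∂f/∂z = 7
∇f at (-3, 2, -2) = (6, 0, 7)
∇f · d = (6)(-4) + (0)(4) + (7)(4) = 4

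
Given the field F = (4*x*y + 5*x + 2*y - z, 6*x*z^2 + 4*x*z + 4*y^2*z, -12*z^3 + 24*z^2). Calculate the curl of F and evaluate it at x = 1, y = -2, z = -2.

(∇×F)₁ = ∂F₃/∂y − ∂F₂/∂z = -12*x*z - 4*x - 4*y^2
(∇×F)₂ = ∂F₁/∂z − ∂F₃/∂x = -1
(∇×F)₃ = ∂F₂/∂x − ∂F₁/∂y = -4*x + 6*z^2 + 4*z - 2
∇×F = (-12*x*z - 4*x - 4*y^2, -1, -4*x + 6*z^2 + 4*z - 2)
At (1, -2, -2): (4, -1, 10).

(4, -1, 10)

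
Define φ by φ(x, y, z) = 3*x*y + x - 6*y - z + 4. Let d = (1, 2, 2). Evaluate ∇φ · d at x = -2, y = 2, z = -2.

-19

∂φ/∂x = 3*y + 1
∂φ/∂y = 3*x - 6
∂φ/∂z = -1
∇φ at (-2, 2, -2) = (7, -12, -1)
∇φ · d = (7)(1) + (-12)(2) + (-1)(2) = -19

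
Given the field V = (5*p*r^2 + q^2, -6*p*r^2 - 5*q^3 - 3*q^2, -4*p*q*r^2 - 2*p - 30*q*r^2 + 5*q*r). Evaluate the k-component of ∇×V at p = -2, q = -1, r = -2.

-22

(∇×V)_3 = ∂V₂/∂p − ∂V₁/∂q
= -6*r^2 − (2*q)
= -2*q - 6*r^2
At (-2, -1, -2): -22.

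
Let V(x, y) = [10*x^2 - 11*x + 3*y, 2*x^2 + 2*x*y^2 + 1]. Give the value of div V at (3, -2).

25

∂V₁/∂x = 20*x - 11
∂V₂/∂y = 4*x*y
∇·V = 4*x*y + 20*x - 11
At (3, -2): 25.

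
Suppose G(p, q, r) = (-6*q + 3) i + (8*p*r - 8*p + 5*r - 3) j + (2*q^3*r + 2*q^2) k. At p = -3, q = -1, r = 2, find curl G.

(27, 0, 14)

(∇×G)₁ = ∂G₃/∂q − ∂G₂/∂r = -8*p + 6*q^2*r + 4*q - 5
(∇×G)₂ = ∂G₁/∂r − ∂G₃/∂p = 0
(∇×G)₃ = ∂G₂/∂p − ∂G₁/∂q = 8*r - 2
∇×G = (-8*p + 6*q^2*r + 4*q - 5, 0, 8*r - 2)
At (-3, -1, 2): (27, 0, 14).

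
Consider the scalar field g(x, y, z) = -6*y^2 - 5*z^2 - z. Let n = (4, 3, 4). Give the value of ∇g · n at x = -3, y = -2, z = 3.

-52

∂g/∂x = 0
∂g/∂y = -12*y
∂g/∂z = -10*z - 1
∇g at (-3, -2, 3) = (0, 24, -31)
∇g · n = (0)(4) + (24)(3) + (-31)(4) = -52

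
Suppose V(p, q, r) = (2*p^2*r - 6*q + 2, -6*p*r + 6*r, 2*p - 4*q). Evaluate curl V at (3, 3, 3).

(8, 16, -12)

(∇×V)₁ = ∂V₃/∂q − ∂V₂/∂r = 6*p - 10
(∇×V)₂ = ∂V₁/∂r − ∂V₃/∂p = 2*p^2 - 2
(∇×V)₃ = ∂V₂/∂p − ∂V₁/∂q = -6*r + 6
∇×V = (6*p - 10, 2*p^2 - 2, -6*r + 6)
At (3, 3, 3): (8, 16, -12).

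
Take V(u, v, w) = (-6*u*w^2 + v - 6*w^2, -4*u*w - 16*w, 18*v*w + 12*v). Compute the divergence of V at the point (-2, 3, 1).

48

∂V₁/∂u = -6*w^2
∂V₂/∂v = 0
∂V₃/∂w = 18*v
∇·V = 18*v - 6*w^2
At (-2, 3, 1): 48.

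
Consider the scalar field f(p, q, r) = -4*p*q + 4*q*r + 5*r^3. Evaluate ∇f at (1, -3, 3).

∂f/∂p = -4*q
∂f/∂q = -4*p + 4*r
∂f/∂r = 4*q + 15*r^2
∇f = (-4*q, -4*p + 4*r, 4*q + 15*r^2)
At (1, -3, 3): (12, 8, 123).

(12, 8, 123)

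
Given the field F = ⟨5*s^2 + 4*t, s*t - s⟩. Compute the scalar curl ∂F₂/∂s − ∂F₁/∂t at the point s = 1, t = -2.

-7

∂F₂/∂s = t - 1
∂F₁/∂t = 4
Scalar curl = t - 5
At (1, -2): -7.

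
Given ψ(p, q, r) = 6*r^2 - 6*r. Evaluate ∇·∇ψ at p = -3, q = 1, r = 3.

12

∂²ψ/∂p² = 0
∂²ψ/∂q² = 0
∂²ψ/∂r² = 12
∇²ψ = 12
At (-3, 1, 3): 12.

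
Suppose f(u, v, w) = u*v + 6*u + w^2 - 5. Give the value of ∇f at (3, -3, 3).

∂f/∂u = v + 6
∂f/∂v = u
∂f/∂w = 2*w
∇f = (v + 6, u, 2*w)
At (3, -3, 3): (3, 3, 6).

(3, 3, 6)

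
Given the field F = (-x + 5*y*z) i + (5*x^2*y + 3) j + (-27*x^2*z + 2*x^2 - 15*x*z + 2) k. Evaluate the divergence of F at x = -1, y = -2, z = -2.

∂F₁/∂x = -1
∂F₂/∂y = 5*x^2
∂F₃/∂z = -27*x^2 - 15*x
∇·F = -22*x^2 - 15*x - 1
At (-1, -2, -2): -8.

-8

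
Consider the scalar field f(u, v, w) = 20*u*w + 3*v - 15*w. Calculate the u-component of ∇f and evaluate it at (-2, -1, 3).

60

(∇f)_1 = ∂f/∂u = 20*w
At (-2, -1, 3): 60.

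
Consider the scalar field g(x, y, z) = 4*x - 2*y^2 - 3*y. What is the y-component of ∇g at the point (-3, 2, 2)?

(∇g)_2 = ∂g/∂y = -4*y - 3
At (-3, 2, 2): -11.

-11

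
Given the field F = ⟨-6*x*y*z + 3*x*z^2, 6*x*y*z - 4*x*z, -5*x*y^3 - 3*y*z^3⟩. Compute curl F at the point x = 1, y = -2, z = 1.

(-47, -22, -10)

(∇×F)₁ = ∂F₃/∂y − ∂F₂/∂z = -15*x*y^2 - 6*x*y + 4*x - 3*z^3
(∇×F)₂ = ∂F₁/∂z − ∂F₃/∂x = -6*x*y + 6*x*z + 5*y^3
(∇×F)₃ = ∂F₂/∂x − ∂F₁/∂y = 6*x*z + 6*y*z - 4*z
∇×F = (-15*x*y^2 - 6*x*y + 4*x - 3*z^3, -6*x*y + 6*x*z + 5*y^3, 6*x*z + 6*y*z - 4*z)
At (1, -2, 1): (-47, -22, -10).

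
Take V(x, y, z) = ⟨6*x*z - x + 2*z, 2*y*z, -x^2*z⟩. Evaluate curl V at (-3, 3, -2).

(-6, -4, 0)

(∇×V)₁ = ∂V₃/∂y − ∂V₂/∂z = -2*y
(∇×V)₂ = ∂V₁/∂z − ∂V₃/∂x = 2*x*z + 6*x + 2
(∇×V)₃ = ∂V₂/∂x − ∂V₁/∂y = 0
∇×V = (-2*y, 2*x*z + 6*x + 2, 0)
At (-3, 3, -2): (-6, -4, 0).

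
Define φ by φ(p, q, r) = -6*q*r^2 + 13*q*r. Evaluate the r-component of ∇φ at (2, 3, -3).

(∇φ)_3 = ∂φ/∂r = -12*q*r + 13*q
At (2, 3, -3): 147.

147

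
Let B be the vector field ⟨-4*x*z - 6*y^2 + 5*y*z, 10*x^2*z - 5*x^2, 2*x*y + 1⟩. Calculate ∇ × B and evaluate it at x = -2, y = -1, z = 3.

(-44, 5, -127)

(∇×B)₁ = ∂B₃/∂y − ∂B₂/∂z = -10*x^2 + 2*x
(∇×B)₂ = ∂B₁/∂z − ∂B₃/∂x = -4*x + 3*y
(∇×B)₃ = ∂B₂/∂x − ∂B₁/∂y = 20*x*z - 10*x + 12*y - 5*z
∇×B = (-10*x^2 + 2*x, -4*x + 3*y, 20*x*z - 10*x + 12*y - 5*z)
At (-2, -1, 3): (-44, 5, -127).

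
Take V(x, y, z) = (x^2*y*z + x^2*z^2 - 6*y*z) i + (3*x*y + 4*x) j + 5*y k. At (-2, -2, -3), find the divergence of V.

-66

∂V₁/∂x = 2*x*y*z + 2*x*z^2
∂V₂/∂y = 3*x
∂V₃/∂z = 0
∇·V = 2*x*y*z + 2*x*z^2 + 3*x
At (-2, -2, -3): -66.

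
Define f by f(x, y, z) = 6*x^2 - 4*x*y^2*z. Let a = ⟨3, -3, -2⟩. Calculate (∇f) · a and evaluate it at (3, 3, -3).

∂f/∂x = 12*x - 4*y^2*z
∂f/∂y = -8*x*y*z
∂f/∂z = -4*x*y^2
∇f at (3, 3, -3) = (144, 216, -108)
∇f · a = (144)(3) + (216)(-3) + (-108)(-2) = 0

0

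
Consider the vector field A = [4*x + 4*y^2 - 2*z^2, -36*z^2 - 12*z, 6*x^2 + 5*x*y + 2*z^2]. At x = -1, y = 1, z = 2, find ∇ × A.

(151, -1, -8)

(∇×A)₁ = ∂A₃/∂y − ∂A₂/∂z = 5*x + 72*z + 12
(∇×A)₂ = ∂A₁/∂z − ∂A₃/∂x = -12*x - 5*y - 4*z
(∇×A)₃ = ∂A₂/∂x − ∂A₁/∂y = -8*y
∇×A = (5*x + 72*z + 12, -12*x - 5*y - 4*z, -8*y)
At (-1, 1, 2): (151, -1, -8).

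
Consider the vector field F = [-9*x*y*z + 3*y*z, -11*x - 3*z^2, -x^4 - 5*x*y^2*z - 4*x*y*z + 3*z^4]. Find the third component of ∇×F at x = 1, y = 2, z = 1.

(∇×F)_3 = ∂F₂/∂x − ∂F₁/∂y
= -11 − (-9*x*z + 3*z)
= 9*x*z - 3*z - 11
At (1, 2, 1): -5.

-5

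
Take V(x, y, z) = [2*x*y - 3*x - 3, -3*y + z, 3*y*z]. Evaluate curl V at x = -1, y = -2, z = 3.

(∇×V)₁ = ∂V₃/∂y − ∂V₂/∂z = 3*z - 1
(∇×V)₂ = ∂V₁/∂z − ∂V₃/∂x = 0
(∇×V)₃ = ∂V₂/∂x − ∂V₁/∂y = -2*x
∇×V = (3*z - 1, 0, -2*x)
At (-1, -2, 3): (8, 0, 2).

(8, 0, 2)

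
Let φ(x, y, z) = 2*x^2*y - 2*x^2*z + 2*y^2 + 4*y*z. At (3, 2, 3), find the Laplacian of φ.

0

∂²φ/∂x² = 4*(y - z)
∂²φ/∂y² = 4
∂²φ/∂z² = 0
∇²φ = 4*y - 4*z + 4
At (3, 2, 3): 0.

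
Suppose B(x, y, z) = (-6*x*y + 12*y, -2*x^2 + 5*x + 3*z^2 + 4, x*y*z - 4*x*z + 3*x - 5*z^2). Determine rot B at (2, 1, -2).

(8, -9, -3)

(∇×B)₁ = ∂B₃/∂y − ∂B₂/∂z = x*z - 6*z
(∇×B)₂ = ∂B₁/∂z − ∂B₃/∂x = -y*z + 4*z - 3
(∇×B)₃ = ∂B₂/∂x − ∂B₁/∂y = 2*x - 7
∇×B = (x*z - 6*z, -y*z + 4*z - 3, 2*x - 7)
At (2, 1, -2): (8, -9, -3).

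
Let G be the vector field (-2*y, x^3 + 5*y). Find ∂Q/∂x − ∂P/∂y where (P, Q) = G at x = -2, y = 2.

14

∂G₂/∂x = 3*x^2
∂G₁/∂y = -2
Scalar curl = 3*x^2 + 2
At (-2, 2): 14.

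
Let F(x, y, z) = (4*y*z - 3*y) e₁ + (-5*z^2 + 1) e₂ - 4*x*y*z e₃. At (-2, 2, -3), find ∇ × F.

(∇×F)₁ = ∂F₃/∂y − ∂F₂/∂z = -4*x*z + 10*z
(∇×F)₂ = ∂F₁/∂z − ∂F₃/∂x = 4*y*z + 4*y
(∇×F)₃ = ∂F₂/∂x − ∂F₁/∂y = -4*z + 3
∇×F = (-4*x*z + 10*z, 4*y*z + 4*y, -4*z + 3)
At (-2, 2, -3): (-54, -16, 15).

(-54, -16, 15)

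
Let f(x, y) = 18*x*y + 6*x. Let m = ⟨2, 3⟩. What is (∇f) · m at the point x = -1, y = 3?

∂f/∂x = 18*y + 6
∂f/∂y = 18*x
∇f at (-1, 3) = (60, -18)
∇f · m = (60)(2) + (-18)(3) = 66

66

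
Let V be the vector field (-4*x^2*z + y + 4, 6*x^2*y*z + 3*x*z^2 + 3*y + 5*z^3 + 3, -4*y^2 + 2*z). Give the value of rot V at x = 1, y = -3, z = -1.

(∇×V)₁ = ∂V₃/∂y − ∂V₂/∂z = -6*x^2*y - 6*x*z - 8*y - 15*z^2
(∇×V)₂ = ∂V₁/∂z − ∂V₃/∂x = -4*x^2
(∇×V)₃ = ∂V₂/∂x − ∂V₁/∂y = 12*x*y*z + 3*z^2 - 1
∇×V = (-6*x^2*y - 6*x*z - 8*y - 15*z^2, -4*x^2, 12*x*y*z + 3*z^2 - 1)
At (1, -3, -1): (33, -4, 38).

(33, -4, 38)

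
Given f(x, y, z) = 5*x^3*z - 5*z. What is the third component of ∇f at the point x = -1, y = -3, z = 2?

(∇f)_3 = ∂f/∂z = 5*x^3 - 5
At (-1, -3, 2): -10.

-10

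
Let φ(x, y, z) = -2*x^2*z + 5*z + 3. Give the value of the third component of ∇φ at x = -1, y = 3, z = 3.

(∇φ)_3 = ∂φ/∂z = -2*x^2 + 5
At (-1, 3, 3): 3.

3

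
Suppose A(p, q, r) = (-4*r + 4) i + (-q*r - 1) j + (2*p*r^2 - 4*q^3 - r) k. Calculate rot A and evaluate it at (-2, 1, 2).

(∇×A)₁ = ∂A₃/∂q − ∂A₂/∂r = -12*q^2 + q
(∇×A)₂ = ∂A₁/∂r − ∂A₃/∂p = -2*r^2 - 4
(∇×A)₃ = ∂A₂/∂p − ∂A₁/∂q = 0
∇×A = (-12*q^2 + q, -2*r^2 - 4, 0)
At (-2, 1, 2): (-11, -12, 0).

(-11, -12, 0)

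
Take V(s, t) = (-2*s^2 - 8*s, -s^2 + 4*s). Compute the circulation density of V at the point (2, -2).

∂V₂/∂s = -2*s + 4
∂V₁/∂t = 0
Scalar curl = -2*s + 4
At (2, -2): 0.

0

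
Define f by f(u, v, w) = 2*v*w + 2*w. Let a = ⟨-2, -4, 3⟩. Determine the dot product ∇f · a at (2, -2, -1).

2

∂f/∂u = 0
∂f/∂v = 2*w
∂f/∂w = 2*v + 2
∇f at (2, -2, -1) = (0, -2, -2)
∇f · a = (0)(-2) + (-2)(-4) + (-2)(3) = 2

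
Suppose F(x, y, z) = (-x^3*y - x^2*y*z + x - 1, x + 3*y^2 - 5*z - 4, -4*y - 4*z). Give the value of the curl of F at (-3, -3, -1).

(1, 27, -35)

(∇×F)₁ = ∂F₃/∂y − ∂F₂/∂z = 1
(∇×F)₂ = ∂F₁/∂z − ∂F₃/∂x = -x^2*y
(∇×F)₃ = ∂F₂/∂x − ∂F₁/∂y = x^3 + x^2*z + 1
∇×F = (1, -x^2*y, x^3 + x^2*z + 1)
At (-3, -3, -1): (1, 27, -35).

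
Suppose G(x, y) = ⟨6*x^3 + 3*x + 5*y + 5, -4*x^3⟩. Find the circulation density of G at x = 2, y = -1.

-53

∂G₂/∂x = -12*x^2
∂G₁/∂y = 5
Scalar curl = -12*x^2 - 5
At (2, -1): -53.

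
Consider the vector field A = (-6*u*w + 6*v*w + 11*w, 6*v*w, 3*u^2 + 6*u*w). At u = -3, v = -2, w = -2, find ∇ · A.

-18

∂A₁/∂u = -6*w
∂A₂/∂v = 6*w
∂A₃/∂w = 6*u
∇·A = 6*u
At (-3, -2, -2): -18.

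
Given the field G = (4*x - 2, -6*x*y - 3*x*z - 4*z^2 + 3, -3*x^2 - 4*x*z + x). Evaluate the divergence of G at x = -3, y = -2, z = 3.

34

∂G₁/∂x = 4
∂G₂/∂y = -6*x
∂G₃/∂z = -4*x
∇·G = -10*x + 4
At (-3, -2, 3): 34.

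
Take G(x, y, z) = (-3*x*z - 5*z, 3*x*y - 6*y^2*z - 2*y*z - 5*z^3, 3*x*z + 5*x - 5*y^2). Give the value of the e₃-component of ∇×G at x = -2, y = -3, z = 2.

(∇×G)_3 = ∂G₂/∂x − ∂G₁/∂y
= 3*y − (0)
= 3*y
At (-2, -3, 2): -9.

-9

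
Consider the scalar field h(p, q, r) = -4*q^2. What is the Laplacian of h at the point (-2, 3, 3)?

-8

∂²h/∂p² = 0
∂²h/∂q² = -8
∂²h/∂r² = 0
∇²h = -8
At (-2, 3, 3): -8.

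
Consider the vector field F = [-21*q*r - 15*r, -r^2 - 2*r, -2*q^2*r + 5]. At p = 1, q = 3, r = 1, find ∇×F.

(-8, -78, 21)

(∇×F)₁ = ∂F₃/∂q − ∂F₂/∂r = -4*q*r + 2*r + 2
(∇×F)₂ = ∂F₁/∂r − ∂F₃/∂p = -21*q - 15
(∇×F)₃ = ∂F₂/∂p − ∂F₁/∂q = 21*r
∇×F = (-4*q*r + 2*r + 2, -21*q - 15, 21*r)
At (1, 3, 1): (-8, -78, 21).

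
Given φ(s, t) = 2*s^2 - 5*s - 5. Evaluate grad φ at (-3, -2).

∂φ/∂s = 4*s - 5
∂φ/∂t = 0
∇φ = (4*s - 5, 0)
At (-3, -2): (-17, 0).

(-17, 0)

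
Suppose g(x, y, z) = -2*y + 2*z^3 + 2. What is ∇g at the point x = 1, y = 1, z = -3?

∂g/∂x = 0
∂g/∂y = -2
∂g/∂z = 6*z^2
∇g = (0, -2, 6*z^2)
At (1, 1, -3): (0, -2, 54).

(0, -2, 54)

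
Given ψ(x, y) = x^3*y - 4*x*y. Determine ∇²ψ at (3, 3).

∂²ψ/∂x² = 6*x*y
∂²ψ/∂y² = 0
∇²ψ = 6*x*y
At (3, 3): 54.

54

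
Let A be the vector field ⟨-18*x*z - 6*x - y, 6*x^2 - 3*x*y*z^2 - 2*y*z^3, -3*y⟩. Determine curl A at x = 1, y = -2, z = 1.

(-27, -18, 19)

(∇×A)₁ = ∂A₃/∂y − ∂A₂/∂z = 6*x*y*z + 6*y*z^2 - 3
(∇×A)₂ = ∂A₁/∂z − ∂A₃/∂x = -18*x
(∇×A)₃ = ∂A₂/∂x − ∂A₁/∂y = 12*x - 3*y*z^2 + 1
∇×A = (6*x*y*z + 6*y*z^2 - 3, -18*x, 12*x - 3*y*z^2 + 1)
At (1, -2, 1): (-27, -18, 19).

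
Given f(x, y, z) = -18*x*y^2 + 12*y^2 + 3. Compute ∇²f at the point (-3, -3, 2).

∂²f/∂x² = 0
∂²f/∂y² = 12*(-3*x + 2)
∂²f/∂z² = 0
∇²f = -36*x + 24
At (-3, -3, 2): 132.

132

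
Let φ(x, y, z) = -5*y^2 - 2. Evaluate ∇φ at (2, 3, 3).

(0, -30, 0)

∂φ/∂x = 0
∂φ/∂y = -10*y
∂φ/∂z = 0
∇φ = (0, -10*y, 0)
At (2, 3, 3): (0, -30, 0).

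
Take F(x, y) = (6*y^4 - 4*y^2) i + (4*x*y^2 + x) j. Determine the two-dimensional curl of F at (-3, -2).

193

∂F₂/∂x = 4*y^2 + 1
∂F₁/∂y = 24*y^3 - 8*y
Scalar curl = -24*y^3 + 4*y^2 + 8*y + 1
At (-3, -2): 193.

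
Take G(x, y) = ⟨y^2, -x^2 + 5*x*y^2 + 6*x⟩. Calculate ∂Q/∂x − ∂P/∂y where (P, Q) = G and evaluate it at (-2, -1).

17

∂G₂/∂x = -2*x + 5*y^2 + 6
∂G₁/∂y = 2*y
Scalar curl = -2*x + 5*y^2 - 2*y + 6
At (-2, -1): 17.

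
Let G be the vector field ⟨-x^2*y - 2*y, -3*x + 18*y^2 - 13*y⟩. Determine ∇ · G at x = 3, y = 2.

∂G₁/∂x = -2*x*y
∂G₂/∂y = 36*y - 13
∇·G = -2*x*y + 36*y - 13
At (3, 2): 47.

47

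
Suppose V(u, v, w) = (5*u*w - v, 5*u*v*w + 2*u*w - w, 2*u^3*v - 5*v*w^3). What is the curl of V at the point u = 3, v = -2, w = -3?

(∇×V)₁ = ∂V₃/∂v − ∂V₂/∂w = 2*u^3 - 5*u*v - 2*u - 5*w^3 + 1
(∇×V)₂ = ∂V₁/∂w − ∂V₃/∂u = -6*u^2*v + 5*u
(∇×V)₃ = ∂V₂/∂u − ∂V₁/∂v = 5*v*w + 2*w + 1
∇×V = (2*u^3 - 5*u*v - 2*u - 5*w^3 + 1, -6*u^2*v + 5*u, 5*v*w + 2*w + 1)
At (3, -2, -3): (214, 123, 25).

(214, 123, 25)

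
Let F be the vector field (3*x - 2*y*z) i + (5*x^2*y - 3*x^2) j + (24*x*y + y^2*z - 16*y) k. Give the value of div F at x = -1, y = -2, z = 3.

12

∂F₁/∂x = 3
∂F₂/∂y = 5*x^2
∂F₃/∂z = y^2
∇·F = 5*x^2 + y^2 + 3
At (-1, -2, 3): 12.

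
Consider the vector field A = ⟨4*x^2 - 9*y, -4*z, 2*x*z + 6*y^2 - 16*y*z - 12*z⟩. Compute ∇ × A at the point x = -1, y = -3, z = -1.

(-16, 2, 9)

(∇×A)₁ = ∂A₃/∂y − ∂A₂/∂z = 12*y - 16*z + 4
(∇×A)₂ = ∂A₁/∂z − ∂A₃/∂x = -2*z
(∇×A)₃ = ∂A₂/∂x − ∂A₁/∂y = 9
∇×A = (12*y - 16*z + 4, -2*z, 9)
At (-1, -3, -1): (-16, 2, 9).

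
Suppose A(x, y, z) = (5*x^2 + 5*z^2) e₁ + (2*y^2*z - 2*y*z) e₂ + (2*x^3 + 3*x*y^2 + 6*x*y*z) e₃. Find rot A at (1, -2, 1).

(-18, 4, 0)

(∇×A)₁ = ∂A₃/∂y − ∂A₂/∂z = 6*x*y + 6*x*z - 2*y^2 + 2*y
(∇×A)₂ = ∂A₁/∂z − ∂A₃/∂x = -6*x^2 - 3*y^2 - 6*y*z + 10*z
(∇×A)₃ = ∂A₂/∂x − ∂A₁/∂y = 0
∇×A = (6*x*y + 6*x*z - 2*y^2 + 2*y, -6*x^2 - 3*y^2 - 6*y*z + 10*z, 0)
At (1, -2, 1): (-18, 4, 0).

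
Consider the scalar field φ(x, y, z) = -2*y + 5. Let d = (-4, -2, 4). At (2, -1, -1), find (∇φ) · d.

∂φ/∂x = 0
∂φ/∂y = -2
∂φ/∂z = 0
∇φ at (2, -1, -1) = (0, -2, 0)
∇φ · d = (0)(-4) + (-2)(-2) + (0)(4) = 4

4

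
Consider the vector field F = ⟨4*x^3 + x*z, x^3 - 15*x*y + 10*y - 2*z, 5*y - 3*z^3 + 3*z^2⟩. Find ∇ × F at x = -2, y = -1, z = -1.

(7, -2, 27)

(∇×F)₁ = ∂F₃/∂y − ∂F₂/∂z = 7
(∇×F)₂ = ∂F₁/∂z − ∂F₃/∂x = x
(∇×F)₃ = ∂F₂/∂x − ∂F₁/∂y = 3*x^2 - 15*y
∇×F = (7, x, 3*x^2 - 15*y)
At (-2, -1, -1): (7, -2, 27).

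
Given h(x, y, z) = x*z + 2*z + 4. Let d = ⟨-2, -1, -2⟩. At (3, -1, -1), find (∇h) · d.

∂h/∂x = z
∂h/∂y = 0
∂h/∂z = x + 2
∇h at (3, -1, -1) = (-1, 0, 5)
∇h · d = (-1)(-2) + (0)(-1) + (5)(-2) = -8

-8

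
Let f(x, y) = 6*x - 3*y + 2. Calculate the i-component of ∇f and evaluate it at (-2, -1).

(∇f)_1 = ∂f/∂x = 6
At (-2, -1): 6.

6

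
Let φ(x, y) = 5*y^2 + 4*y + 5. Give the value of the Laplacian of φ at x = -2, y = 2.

∂²φ/∂x² = 0
∂²φ/∂y² = 10
∇²φ = 10
At (-2, 2): 10.

10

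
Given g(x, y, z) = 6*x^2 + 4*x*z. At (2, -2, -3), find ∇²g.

∂²g/∂x² = 12
∂²g/∂y² = 0
∂²g/∂z² = 0
∇²g = 12
At (2, -2, -3): 12.

12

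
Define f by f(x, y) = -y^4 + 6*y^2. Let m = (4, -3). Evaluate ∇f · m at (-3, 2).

∂f/∂x = 0
∂f/∂y = -4*y^3 + 12*y
∇f at (-3, 2) = (0, -8)
∇f · m = (0)(4) + (-8)(-3) = 24

24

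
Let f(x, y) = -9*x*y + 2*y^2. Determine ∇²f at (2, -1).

4

∂²f/∂x² = 0
∂²f/∂y² = 4
∇²f = 4
At (2, -1): 4.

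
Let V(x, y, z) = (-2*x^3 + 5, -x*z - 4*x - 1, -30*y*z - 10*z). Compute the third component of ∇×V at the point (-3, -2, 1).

-5

(∇×V)_3 = ∂V₂/∂x − ∂V₁/∂y
= -z - 4 − (0)
= -z - 4
At (-3, -2, 1): -5.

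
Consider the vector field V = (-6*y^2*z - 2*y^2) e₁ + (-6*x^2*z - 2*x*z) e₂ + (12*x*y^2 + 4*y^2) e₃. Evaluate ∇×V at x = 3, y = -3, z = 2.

(∇×V)₁ = ∂V₃/∂y − ∂V₂/∂z = 6*x^2 + 24*x*y + 2*x + 8*y
(∇×V)₂ = ∂V₁/∂z − ∂V₃/∂x = -18*y^2
(∇×V)₃ = ∂V₂/∂x − ∂V₁/∂y = -12*x*z + 12*y*z + 4*y - 2*z
∇×V = (6*x^2 + 24*x*y + 2*x + 8*y, -18*y^2, -12*x*z + 12*y*z + 4*y - 2*z)
At (3, -3, 2): (-180, -162, -160).

(-180, -162, -160)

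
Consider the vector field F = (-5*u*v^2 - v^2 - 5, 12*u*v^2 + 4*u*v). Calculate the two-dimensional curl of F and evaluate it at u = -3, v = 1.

-12

∂F₂/∂u = 12*v^2 + 4*v
∂F₁/∂v = -10*u*v - 2*v
Scalar curl = 10*u*v + 12*v^2 + 6*v
At (-3, 1): -12.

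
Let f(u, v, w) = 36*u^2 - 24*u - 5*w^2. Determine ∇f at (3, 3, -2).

∂f/∂u = 72*u - 24
∂f/∂v = 0
∂f/∂w = -10*w
∇f = (72*u - 24, 0, -10*w)
At (3, 3, -2): (192, 0, 20).

(192, 0, 20)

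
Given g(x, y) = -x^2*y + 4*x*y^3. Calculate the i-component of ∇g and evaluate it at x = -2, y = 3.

120

(∇g)_1 = ∂g/∂x = -2*x*y + 4*y^3
At (-2, 3): 120.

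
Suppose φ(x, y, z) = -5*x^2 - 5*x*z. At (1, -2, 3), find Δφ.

∂²φ/∂x² = -10
∂²φ/∂y² = 0
∂²φ/∂z² = 0
∇²φ = -10
At (1, -2, 3): -10.

-10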